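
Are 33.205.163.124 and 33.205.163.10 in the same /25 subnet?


Mask: 255.255.255.128
33.205.163.124 AND mask = 33.205.163.0
33.205.163.10 AND mask = 33.205.163.0
Yes, same subnet (33.205.163.0)


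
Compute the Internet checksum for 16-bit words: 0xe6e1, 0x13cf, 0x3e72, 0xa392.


Sum all words (with carry folding):
+ 0xe6e1 = 0xe6e1
+ 0x13cf = 0xfab0
+ 0x3e72 = 0x3923
+ 0xa392 = 0xdcb5
One's complement: ~0xdcb5
Checksum = 0x234a


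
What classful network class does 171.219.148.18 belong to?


First octet: 171
Binary: 10101011
10xxxxxx -> Class B (128-191)
Class B, default mask 255.255.0.0 (/16)


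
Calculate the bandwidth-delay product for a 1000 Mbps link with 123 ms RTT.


BDP = bandwidth * RTT
= 1000 Mbps * 123 ms
= 1000 * 1e6 * 123 / 1000 bits
= 123000000 bits
= 15375000 bytes
= 15014.6484 KB
BDP = 123000000 bits (15375000 bytes)


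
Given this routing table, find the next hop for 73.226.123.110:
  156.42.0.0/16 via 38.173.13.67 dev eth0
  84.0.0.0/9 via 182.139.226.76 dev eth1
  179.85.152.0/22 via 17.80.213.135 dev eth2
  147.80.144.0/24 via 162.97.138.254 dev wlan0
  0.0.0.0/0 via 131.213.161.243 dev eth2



Longest prefix match for 73.226.123.110:
  /16 156.42.0.0: no
  /9 84.0.0.0: no
  /22 179.85.152.0: no
  /24 147.80.144.0: no
  /0 0.0.0.0: MATCH
Selected: next-hop 131.213.161.243 via eth2 (matched /0)


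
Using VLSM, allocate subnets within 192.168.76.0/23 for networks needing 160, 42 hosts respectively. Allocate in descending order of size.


160 hosts -> /24 (254 usable): 192.168.76.0/24
42 hosts -> /26 (62 usable): 192.168.77.0/26
Allocation: 192.168.76.0/24 (160 hosts, 254 usable); 192.168.77.0/26 (42 hosts, 62 usable)


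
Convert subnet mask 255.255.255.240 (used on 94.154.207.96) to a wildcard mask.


Subnet mask: 255.255.255.240
Wildcard = 255.255.255.255 - subnet mask
255 - 255 = 0
255 - 255 = 0
255 - 255 = 0
255 - 240 = 15
Wildcard: 0.0.0.15


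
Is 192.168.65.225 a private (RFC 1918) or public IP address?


RFC 1918 private ranges:
  10.0.0.0/8 (10.0.0.0 - 10.255.255.255)
  172.16.0.0/12 (172.16.0.0 - 172.31.255.255)
  192.168.0.0/16 (192.168.0.0 - 192.168.255.255)
Private (in 192.168.0.0/16)


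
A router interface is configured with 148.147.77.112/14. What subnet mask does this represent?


/14 means 14 network bits, 18 host bits
Binary: 11111111111111000000000000000000
Mask: 255.252.0.0


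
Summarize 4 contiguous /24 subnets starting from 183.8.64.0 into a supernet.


Original prefix: /24
Number of subnets: 4 = 2^2
New prefix = 24 - 2 = 22
Supernet: 183.8.64.0/22


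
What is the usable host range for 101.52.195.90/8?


Network: 101.0.0.0
Broadcast: 101.255.255.255
First usable = network + 1
Last usable = broadcast - 1
Range: 101.0.0.1 to 101.255.255.254


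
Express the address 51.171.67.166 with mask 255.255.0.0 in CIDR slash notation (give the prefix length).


Binary: 11111111.11111111.00000000.00000000
Count leading 1s
Prefix: /16


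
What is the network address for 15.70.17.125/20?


IP:   00001111.01000110.00010001.01111101
Mask: 11111111.11111111.11110000.00000000
AND operation:
Net:  00001111.01000110.00010000.00000000
Network: 15.70.16.0/20


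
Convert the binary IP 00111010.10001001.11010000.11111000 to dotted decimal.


00111010 = 58
10001001 = 137
11010000 = 208
11111000 = 248
IP: 58.137.208.248


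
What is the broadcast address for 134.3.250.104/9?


Network: 134.0.0.0/9
Host bits = 23
Set all host bits to 1:
Broadcast: 134.127.255.255


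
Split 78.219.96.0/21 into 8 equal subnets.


New prefix = 21 + 3 = 24
Each subnet has 256 addresses
  78.219.96.0/24
  78.219.97.0/24
  78.219.98.0/24
  78.219.99.0/24
  78.219.100.0/24
  78.219.101.0/24
  78.219.102.0/24
  78.219.103.0/24
Subnets: 78.219.96.0/24, 78.219.97.0/24, 78.219.98.0/24, 78.219.99.0/24, 78.219.100.0/24, 78.219.101.0/24, 78.219.102.0/24, 78.219.103.0/24


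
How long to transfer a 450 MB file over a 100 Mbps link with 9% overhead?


Effective throughput = 100 * (1 - 9/100) = 91 Mbps
File size in Mb = 450 * 8 = 3600 Mb
Time = 3600 / 91
Time = 39.5604 seconds


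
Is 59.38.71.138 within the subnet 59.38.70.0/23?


Subnet network: 59.38.70.0
Test IP AND mask: 59.38.70.0
Yes, 59.38.71.138 is in 59.38.70.0/23


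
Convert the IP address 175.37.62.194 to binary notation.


175 = 10101111
37 = 00100101
62 = 00111110
194 = 11000010
Binary: 10101111.00100101.00111110.11000010


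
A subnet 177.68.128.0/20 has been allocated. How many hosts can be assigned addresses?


Host bits = 32 - 20 = 12
Total addresses = 2^12 = 4096
Usable = total - 2 (network and broadcast)
Usable hosts: 4094


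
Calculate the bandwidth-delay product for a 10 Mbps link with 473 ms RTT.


BDP = bandwidth * RTT
= 10 Mbps * 473 ms
= 10 * 1e6 * 473 / 1000 bits
= 4730000 bits
= 591250 bytes
= 577.3926 KB
BDP = 4730000 bits (591250 bytes)


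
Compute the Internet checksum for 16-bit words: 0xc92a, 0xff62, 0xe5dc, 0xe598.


Sum all words (with carry folding):
+ 0xc92a = 0xc92a
+ 0xff62 = 0xc88d
+ 0xe5dc = 0xae6a
+ 0xe598 = 0x9403
One's complement: ~0x9403
Checksum = 0x6bfc


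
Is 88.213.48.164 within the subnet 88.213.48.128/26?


Subnet network: 88.213.48.128
Test IP AND mask: 88.213.48.128
Yes, 88.213.48.164 is in 88.213.48.128/26


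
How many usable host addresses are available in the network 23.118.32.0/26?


Host bits = 32 - 26 = 6
Total addresses = 2^6 = 64
Usable = total - 2 (network and broadcast)
Usable hosts: 62


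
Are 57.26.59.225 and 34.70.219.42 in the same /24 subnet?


Mask: 255.255.255.0
57.26.59.225 AND mask = 57.26.59.0
34.70.219.42 AND mask = 34.70.219.0
No, different subnets (57.26.59.0 vs 34.70.219.0)


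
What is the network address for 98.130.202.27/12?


IP:   01100010.10000010.11001010.00011011
Mask: 11111111.11110000.00000000.00000000
AND operation:
Net:  01100010.10000000.00000000.00000000
Network: 98.128.0.0/12


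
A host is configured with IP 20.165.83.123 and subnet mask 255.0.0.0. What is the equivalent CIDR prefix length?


Binary: 11111111.00000000.00000000.00000000
Count leading 1s
Prefix: /8


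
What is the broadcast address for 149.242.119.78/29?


Network: 149.242.119.72/29
Host bits = 3
Set all host bits to 1:
Broadcast: 149.242.119.79


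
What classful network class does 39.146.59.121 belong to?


First octet: 39
Binary: 00100111
0xxxxxxx -> Class A (1-126)
Class A, default mask 255.0.0.0 (/8)


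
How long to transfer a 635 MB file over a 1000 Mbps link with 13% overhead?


Effective throughput = 1000 * (1 - 13/100) = 870 Mbps
File size in Mb = 635 * 8 = 5080 Mb
Time = 5080 / 870
Time = 5.8391 seconds


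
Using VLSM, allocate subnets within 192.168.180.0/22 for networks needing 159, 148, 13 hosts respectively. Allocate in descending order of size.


159 hosts -> /24 (254 usable): 192.168.180.0/24
148 hosts -> /24 (254 usable): 192.168.181.0/24
13 hosts -> /28 (14 usable): 192.168.182.0/28
Allocation: 192.168.180.0/24 (159 hosts, 254 usable); 192.168.181.0/24 (148 hosts, 254 usable); 192.168.182.0/28 (13 hosts, 14 usable)


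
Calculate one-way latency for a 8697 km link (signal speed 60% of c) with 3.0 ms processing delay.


Speed = 0.6 * 3e5 km/s = 180000 km/s
Propagation delay = 8697 / 180000 = 0.0483 s = 48.3167 ms
Processing delay = 3.0 ms
Total one-way latency = 51.3167 ms


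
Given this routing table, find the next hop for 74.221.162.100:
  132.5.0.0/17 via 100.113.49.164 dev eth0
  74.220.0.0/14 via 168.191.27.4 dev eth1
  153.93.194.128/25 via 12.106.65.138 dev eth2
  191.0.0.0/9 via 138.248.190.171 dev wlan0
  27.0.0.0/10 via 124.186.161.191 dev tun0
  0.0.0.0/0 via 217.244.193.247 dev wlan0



Longest prefix match for 74.221.162.100:
  /17 132.5.0.0: no
  /14 74.220.0.0: MATCH
  /25 153.93.194.128: no
  /9 191.0.0.0: no
  /10 27.0.0.0: no
  /0 0.0.0.0: MATCH
Selected: next-hop 168.191.27.4 via eth1 (matched /14)


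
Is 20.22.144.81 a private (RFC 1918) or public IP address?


RFC 1918 private ranges:
  10.0.0.0/8 (10.0.0.0 - 10.255.255.255)
  172.16.0.0/12 (172.16.0.0 - 172.31.255.255)
  192.168.0.0/16 (192.168.0.0 - 192.168.255.255)
Public (not in any RFC 1918 range)


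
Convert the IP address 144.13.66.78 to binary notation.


144 = 10010000
13 = 00001101
66 = 01000010
78 = 01001110
Binary: 10010000.00001101.01000010.01001110


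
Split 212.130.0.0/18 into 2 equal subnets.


New prefix = 18 + 1 = 19
Each subnet has 8192 addresses
  212.130.0.0/19
  212.130.32.0/19
Subnets: 212.130.0.0/19, 212.130.32.0/19


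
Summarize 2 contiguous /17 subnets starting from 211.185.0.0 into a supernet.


Original prefix: /17
Number of subnets: 2 = 2^1
New prefix = 17 - 1 = 16
Supernet: 211.185.0.0/16


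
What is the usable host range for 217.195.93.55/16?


Network: 217.195.0.0
Broadcast: 217.195.255.255
First usable = network + 1
Last usable = broadcast - 1
Range: 217.195.0.1 to 217.195.255.254


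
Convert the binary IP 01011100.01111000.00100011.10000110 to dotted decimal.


01011100 = 92
01111000 = 120
00100011 = 35
10000110 = 134
IP: 92.120.35.134


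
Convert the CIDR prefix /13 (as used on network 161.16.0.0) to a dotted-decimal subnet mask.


/13 means 13 network bits, 19 host bits
Binary: 11111111111110000000000000000000
Mask: 255.248.0.0


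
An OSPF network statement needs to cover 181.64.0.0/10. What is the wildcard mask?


Subnet mask: 255.192.0.0
Wildcard = 255.255.255.255 - subnet mask
255 - 255 = 0
255 - 192 = 63
255 - 0 = 255
255 - 0 = 255
Wildcard: 0.63.255.255


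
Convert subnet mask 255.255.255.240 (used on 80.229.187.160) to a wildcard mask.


Subnet mask: 255.255.255.240
Wildcard = 255.255.255.255 - subnet mask
255 - 255 = 0
255 - 255 = 0
255 - 255 = 0
255 - 240 = 15
Wildcard: 0.0.0.15


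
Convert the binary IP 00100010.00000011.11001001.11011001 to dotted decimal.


00100010 = 34
00000011 = 3
11001001 = 201
11011001 = 217
IP: 34.3.201.217


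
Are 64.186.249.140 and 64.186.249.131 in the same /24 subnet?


Mask: 255.255.255.0
64.186.249.140 AND mask = 64.186.249.0
64.186.249.131 AND mask = 64.186.249.0
Yes, same subnet (64.186.249.0)


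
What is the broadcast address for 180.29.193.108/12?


Network: 180.16.0.0/12
Host bits = 20
Set all host bits to 1:
Broadcast: 180.31.255.255


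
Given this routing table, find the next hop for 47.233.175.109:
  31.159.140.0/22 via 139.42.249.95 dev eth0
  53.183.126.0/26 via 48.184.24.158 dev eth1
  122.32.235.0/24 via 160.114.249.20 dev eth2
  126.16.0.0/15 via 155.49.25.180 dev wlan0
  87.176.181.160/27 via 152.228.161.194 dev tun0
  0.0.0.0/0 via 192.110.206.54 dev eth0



Longest prefix match for 47.233.175.109:
  /22 31.159.140.0: no
  /26 53.183.126.0: no
  /24 122.32.235.0: no
  /15 126.16.0.0: no
  /27 87.176.181.160: no
  /0 0.0.0.0: MATCH
Selected: next-hop 192.110.206.54 via eth0 (matched /0)


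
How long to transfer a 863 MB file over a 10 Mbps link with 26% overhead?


Effective throughput = 10 * (1 - 26/100) = 7.4 Mbps
File size in Mb = 863 * 8 = 6904 Mb
Time = 6904 / 7.4
Time = 932.973 seconds


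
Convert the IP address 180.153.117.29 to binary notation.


180 = 10110100
153 = 10011001
117 = 01110101
29 = 00011101
Binary: 10110100.10011001.01110101.00011101


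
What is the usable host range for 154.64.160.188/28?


Network: 154.64.160.176
Broadcast: 154.64.160.191
First usable = network + 1
Last usable = broadcast - 1
Range: 154.64.160.177 to 154.64.160.190


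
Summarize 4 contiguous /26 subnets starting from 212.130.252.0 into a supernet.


Original prefix: /26
Number of subnets: 4 = 2^2
New prefix = 26 - 2 = 24
Supernet: 212.130.252.0/24


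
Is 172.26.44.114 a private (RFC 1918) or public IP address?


RFC 1918 private ranges:
  10.0.0.0/8 (10.0.0.0 - 10.255.255.255)
  172.16.0.0/12 (172.16.0.0 - 172.31.255.255)
  192.168.0.0/16 (192.168.0.0 - 192.168.255.255)
Private (in 172.16.0.0/12)


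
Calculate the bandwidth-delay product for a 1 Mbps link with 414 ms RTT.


BDP = bandwidth * RTT
= 1 Mbps * 414 ms
= 1 * 1e6 * 414 / 1000 bits
= 414000 bits
= 51750 bytes
= 50.5371 KB
BDP = 414000 bits (51750 bytes)


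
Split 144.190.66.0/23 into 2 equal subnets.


New prefix = 23 + 1 = 24
Each subnet has 256 addresses
  144.190.66.0/24
  144.190.67.0/24
Subnets: 144.190.66.0/24, 144.190.67.0/24


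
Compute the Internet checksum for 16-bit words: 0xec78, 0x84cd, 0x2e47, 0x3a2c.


Sum all words (with carry folding):
+ 0xec78 = 0xec78
+ 0x84cd = 0x7146
+ 0x2e47 = 0x9f8d
+ 0x3a2c = 0xd9b9
One's complement: ~0xd9b9
Checksum = 0x2646


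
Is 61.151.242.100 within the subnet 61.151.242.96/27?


Subnet network: 61.151.242.96
Test IP AND mask: 61.151.242.96
Yes, 61.151.242.100 is in 61.151.242.96/27


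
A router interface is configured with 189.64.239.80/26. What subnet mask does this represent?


/26 means 26 network bits, 6 host bits
Binary: 11111111111111111111111111000000
Mask: 255.255.255.192


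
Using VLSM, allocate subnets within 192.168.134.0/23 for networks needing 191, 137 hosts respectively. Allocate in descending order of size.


191 hosts -> /24 (254 usable): 192.168.134.0/24
137 hosts -> /24 (254 usable): 192.168.135.0/24
Allocation: 192.168.134.0/24 (191 hosts, 254 usable); 192.168.135.0/24 (137 hosts, 254 usable)


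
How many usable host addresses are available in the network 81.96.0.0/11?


Host bits = 32 - 11 = 21
Total addresses = 2^21 = 2097152
Usable = total - 2 (network and broadcast)
Usable hosts: 2097150


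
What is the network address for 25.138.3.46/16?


IP:   00011001.10001010.00000011.00101110
Mask: 11111111.11111111.00000000.00000000
AND operation:
Net:  00011001.10001010.00000000.00000000
Network: 25.138.0.0/16


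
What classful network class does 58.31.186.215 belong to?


First octet: 58
Binary: 00111010
0xxxxxxx -> Class A (1-126)
Class A, default mask 255.0.0.0 (/8)


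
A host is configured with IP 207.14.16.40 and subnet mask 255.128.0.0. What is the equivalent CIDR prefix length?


Binary: 11111111.10000000.00000000.00000000
Count leading 1s
Prefix: /9


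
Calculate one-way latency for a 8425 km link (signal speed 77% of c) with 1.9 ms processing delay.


Speed = 0.77 * 3e5 km/s = 231000 km/s
Propagation delay = 8425 / 231000 = 0.0365 s = 36.4719 ms
Processing delay = 1.9 ms
Total one-way latency = 38.3719 ms


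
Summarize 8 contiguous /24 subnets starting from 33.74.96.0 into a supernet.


Original prefix: /24
Number of subnets: 8 = 2^3
New prefix = 24 - 3 = 21
Supernet: 33.74.96.0/21


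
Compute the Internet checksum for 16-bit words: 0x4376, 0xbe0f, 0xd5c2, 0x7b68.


Sum all words (with carry folding):
+ 0x4376 = 0x4376
+ 0xbe0f = 0x0186
+ 0xd5c2 = 0xd748
+ 0x7b68 = 0x52b1
One's complement: ~0x52b1
Checksum = 0xad4e


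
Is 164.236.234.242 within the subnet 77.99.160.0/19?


Subnet network: 77.99.160.0
Test IP AND mask: 164.236.224.0
No, 164.236.234.242 is not in 77.99.160.0/19


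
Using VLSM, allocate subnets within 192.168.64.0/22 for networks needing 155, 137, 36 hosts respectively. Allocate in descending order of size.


155 hosts -> /24 (254 usable): 192.168.64.0/24
137 hosts -> /24 (254 usable): 192.168.65.0/24
36 hosts -> /26 (62 usable): 192.168.66.0/26
Allocation: 192.168.64.0/24 (155 hosts, 254 usable); 192.168.65.0/24 (137 hosts, 254 usable); 192.168.66.0/26 (36 hosts, 62 usable)


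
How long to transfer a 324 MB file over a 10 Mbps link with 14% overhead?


Effective throughput = 10 * (1 - 14/100) = 8.6 Mbps
File size in Mb = 324 * 8 = 2592 Mb
Time = 2592 / 8.6
Time = 301.3953 seconds


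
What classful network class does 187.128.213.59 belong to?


First octet: 187
Binary: 10111011
10xxxxxx -> Class B (128-191)
Class B, default mask 255.255.0.0 (/16)


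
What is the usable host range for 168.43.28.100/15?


Network: 168.42.0.0
Broadcast: 168.43.255.255
First usable = network + 1
Last usable = broadcast - 1
Range: 168.42.0.1 to 168.43.255.254


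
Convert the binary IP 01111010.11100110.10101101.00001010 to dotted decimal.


01111010 = 122
11100110 = 230
10101101 = 173
00001010 = 10
IP: 122.230.173.10


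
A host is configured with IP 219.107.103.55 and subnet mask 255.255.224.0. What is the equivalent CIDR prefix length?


Binary: 11111111.11111111.11100000.00000000
Count leading 1s
Prefix: /19


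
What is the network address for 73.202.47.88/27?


IP:   01001001.11001010.00101111.01011000
Mask: 11111111.11111111.11111111.11100000
AND operation:
Net:  01001001.11001010.00101111.01000000
Network: 73.202.47.64/27


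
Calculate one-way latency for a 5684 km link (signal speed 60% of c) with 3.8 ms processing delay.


Speed = 0.6 * 3e5 km/s = 180000 km/s
Propagation delay = 5684 / 180000 = 0.0316 s = 31.5778 ms
Processing delay = 3.8 ms
Total one-way latency = 35.3778 ms


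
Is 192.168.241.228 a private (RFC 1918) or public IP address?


RFC 1918 private ranges:
  10.0.0.0/8 (10.0.0.0 - 10.255.255.255)
  172.16.0.0/12 (172.16.0.0 - 172.31.255.255)
  192.168.0.0/16 (192.168.0.0 - 192.168.255.255)
Private (in 192.168.0.0/16)


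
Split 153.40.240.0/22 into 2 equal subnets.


New prefix = 22 + 1 = 23
Each subnet has 512 addresses
  153.40.240.0/23
  153.40.242.0/23
Subnets: 153.40.240.0/23, 153.40.242.0/23


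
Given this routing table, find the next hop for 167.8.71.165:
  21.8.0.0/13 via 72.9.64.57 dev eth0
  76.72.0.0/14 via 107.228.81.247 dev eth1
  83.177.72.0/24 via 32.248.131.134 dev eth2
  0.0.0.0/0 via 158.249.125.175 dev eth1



Longest prefix match for 167.8.71.165:
  /13 21.8.0.0: no
  /14 76.72.0.0: no
  /24 83.177.72.0: no
  /0 0.0.0.0: MATCH
Selected: next-hop 158.249.125.175 via eth1 (matched /0)


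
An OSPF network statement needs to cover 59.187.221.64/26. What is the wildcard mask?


Subnet mask: 255.255.255.192
Wildcard = 255.255.255.255 - subnet mask
255 - 255 = 0
255 - 255 = 0
255 - 255 = 0
255 - 192 = 63
Wildcard: 0.0.0.63


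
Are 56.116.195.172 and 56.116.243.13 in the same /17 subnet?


Mask: 255.255.128.0
56.116.195.172 AND mask = 56.116.128.0
56.116.243.13 AND mask = 56.116.128.0
Yes, same subnet (56.116.128.0)


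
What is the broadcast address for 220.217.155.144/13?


Network: 220.216.0.0/13
Host bits = 19
Set all host bits to 1:
Broadcast: 220.223.255.255


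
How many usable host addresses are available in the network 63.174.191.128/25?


Host bits = 32 - 25 = 7
Total addresses = 2^7 = 128
Usable = total - 2 (network and broadcast)
Usable hosts: 126


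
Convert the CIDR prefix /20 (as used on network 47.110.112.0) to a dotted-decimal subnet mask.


/20 means 20 network bits, 12 host bits
Binary: 11111111111111111111000000000000
Mask: 255.255.240.0


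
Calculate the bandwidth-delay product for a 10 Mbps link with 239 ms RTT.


BDP = bandwidth * RTT
= 10 Mbps * 239 ms
= 10 * 1e6 * 239 / 1000 bits
= 2390000 bits
= 298750 bytes
= 291.748 KB
BDP = 2390000 bits (298750 bytes)


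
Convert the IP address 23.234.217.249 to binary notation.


23 = 00010111
234 = 11101010
217 = 11011001
249 = 11111001
Binary: 00010111.11101010.11011001.11111001


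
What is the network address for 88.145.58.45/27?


IP:   01011000.10010001.00111010.00101101
Mask: 11111111.11111111.11111111.11100000
AND operation:
Net:  01011000.10010001.00111010.00100000
Network: 88.145.58.32/27


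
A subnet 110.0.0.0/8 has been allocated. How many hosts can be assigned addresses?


Host bits = 32 - 8 = 24
Total addresses = 2^24 = 16777216
Usable = total - 2 (network and broadcast)
Usable hosts: 16777214


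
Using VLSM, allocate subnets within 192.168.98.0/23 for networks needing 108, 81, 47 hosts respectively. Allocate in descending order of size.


108 hosts -> /25 (126 usable): 192.168.98.0/25
81 hosts -> /25 (126 usable): 192.168.98.128/25
47 hosts -> /26 (62 usable): 192.168.99.0/26
Allocation: 192.168.98.0/25 (108 hosts, 126 usable); 192.168.98.128/25 (81 hosts, 126 usable); 192.168.99.0/26 (47 hosts, 62 usable)


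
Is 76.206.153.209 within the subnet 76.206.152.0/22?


Subnet network: 76.206.152.0
Test IP AND mask: 76.206.152.0
Yes, 76.206.153.209 is in 76.206.152.0/22


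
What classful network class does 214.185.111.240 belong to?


First octet: 214
Binary: 11010110
110xxxxx -> Class C (192-223)
Class C, default mask 255.255.255.0 (/24)


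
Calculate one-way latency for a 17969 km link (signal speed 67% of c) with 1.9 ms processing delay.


Speed = 0.67 * 3e5 km/s = 201000 km/s
Propagation delay = 17969 / 201000 = 0.0894 s = 89.398 ms
Processing delay = 1.9 ms
Total one-way latency = 91.298 ms


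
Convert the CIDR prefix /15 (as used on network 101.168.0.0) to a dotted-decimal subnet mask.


/15 means 15 network bits, 17 host bits
Binary: 11111111111111100000000000000000
Mask: 255.254.0.0


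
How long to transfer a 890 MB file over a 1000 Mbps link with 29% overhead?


Effective throughput = 1000 * (1 - 29/100) = 710 Mbps
File size in Mb = 890 * 8 = 7120 Mb
Time = 7120 / 710
Time = 10.0282 seconds


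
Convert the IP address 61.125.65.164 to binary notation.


61 = 00111101
125 = 01111101
65 = 01000001
164 = 10100100
Binary: 00111101.01111101.01000001.10100100


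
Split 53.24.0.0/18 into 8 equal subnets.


New prefix = 18 + 3 = 21
Each subnet has 2048 addresses
  53.24.0.0/21
  53.24.8.0/21
  53.24.16.0/21
  53.24.24.0/21
  53.24.32.0/21
  53.24.40.0/21
  53.24.48.0/21
  53.24.56.0/21
Subnets: 53.24.0.0/21, 53.24.8.0/21, 53.24.16.0/21, 53.24.24.0/21, 53.24.32.0/21, 53.24.40.0/21, 53.24.48.0/21, 53.24.56.0/21


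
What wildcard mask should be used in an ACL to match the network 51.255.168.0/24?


Subnet mask: 255.255.255.0
Wildcard = 255.255.255.255 - subnet mask
255 - 255 = 0
255 - 255 = 0
255 - 255 = 0
255 - 0 = 255
Wildcard: 0.0.0.255


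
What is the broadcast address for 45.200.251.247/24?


Network: 45.200.251.0/24
Host bits = 8
Set all host bits to 1:
Broadcast: 45.200.251.255


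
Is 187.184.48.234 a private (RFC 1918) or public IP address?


RFC 1918 private ranges:
  10.0.0.0/8 (10.0.0.0 - 10.255.255.255)
  172.16.0.0/12 (172.16.0.0 - 172.31.255.255)
  192.168.0.0/16 (192.168.0.0 - 192.168.255.255)
Public (not in any RFC 1918 range)


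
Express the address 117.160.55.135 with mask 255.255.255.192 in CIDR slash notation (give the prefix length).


Binary: 11111111.11111111.11111111.11000000
Count leading 1s
Prefix: /26


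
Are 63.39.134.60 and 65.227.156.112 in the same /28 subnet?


Mask: 255.255.255.240
63.39.134.60 AND mask = 63.39.134.48
65.227.156.112 AND mask = 65.227.156.112
No, different subnets (63.39.134.48 vs 65.227.156.112)


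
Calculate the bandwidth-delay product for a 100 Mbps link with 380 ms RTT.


BDP = bandwidth * RTT
= 100 Mbps * 380 ms
= 100 * 1e6 * 380 / 1000 bits
= 38000000 bits
= 4750000 bytes
= 4638.6719 KB
BDP = 38000000 bits (4750000 bytes)


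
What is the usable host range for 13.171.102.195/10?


Network: 13.128.0.0
Broadcast: 13.191.255.255
First usable = network + 1
Last usable = broadcast - 1
Range: 13.128.0.1 to 13.191.255.254


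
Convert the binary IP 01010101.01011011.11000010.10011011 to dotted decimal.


01010101 = 85
01011011 = 91
11000010 = 194
10011011 = 155
IP: 85.91.194.155


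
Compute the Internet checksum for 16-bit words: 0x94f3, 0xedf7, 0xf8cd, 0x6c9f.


Sum all words (with carry folding):
+ 0x94f3 = 0x94f3
+ 0xedf7 = 0x82eb
+ 0xf8cd = 0x7bb9
+ 0x6c9f = 0xe858
One's complement: ~0xe858
Checksum = 0x17a7


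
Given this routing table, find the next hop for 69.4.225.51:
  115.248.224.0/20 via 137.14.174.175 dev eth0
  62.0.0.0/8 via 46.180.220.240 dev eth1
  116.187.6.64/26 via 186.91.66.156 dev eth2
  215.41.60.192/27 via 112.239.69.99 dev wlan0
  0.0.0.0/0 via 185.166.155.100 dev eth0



Longest prefix match for 69.4.225.51:
  /20 115.248.224.0: no
  /8 62.0.0.0: no
  /26 116.187.6.64: no
  /27 215.41.60.192: no
  /0 0.0.0.0: MATCH
Selected: next-hop 185.166.155.100 via eth0 (matched /0)


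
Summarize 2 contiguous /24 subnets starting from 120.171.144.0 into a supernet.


Original prefix: /24
Number of subnets: 2 = 2^1
New prefix = 24 - 1 = 23
Supernet: 120.171.144.0/23


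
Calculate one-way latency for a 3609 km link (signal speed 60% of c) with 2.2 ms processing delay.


Speed = 0.6 * 3e5 km/s = 180000 km/s
Propagation delay = 3609 / 180000 = 0.02 s = 20.05 ms
Processing delay = 2.2 ms
Total one-way latency = 22.25 ms


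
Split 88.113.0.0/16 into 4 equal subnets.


New prefix = 16 + 2 = 18
Each subnet has 16384 addresses
  88.113.0.0/18
  88.113.64.0/18
  88.113.128.0/18
  88.113.192.0/18
Subnets: 88.113.0.0/18, 88.113.64.0/18, 88.113.128.0/18, 88.113.192.0/18


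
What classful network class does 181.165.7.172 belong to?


First octet: 181
Binary: 10110101
10xxxxxx -> Class B (128-191)
Class B, default mask 255.255.0.0 (/16)


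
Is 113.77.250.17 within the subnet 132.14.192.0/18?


Subnet network: 132.14.192.0
Test IP AND mask: 113.77.192.0
No, 113.77.250.17 is not in 132.14.192.0/18


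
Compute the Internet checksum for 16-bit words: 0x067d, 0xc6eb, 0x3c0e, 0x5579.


Sum all words (with carry folding):
+ 0x067d = 0x067d
+ 0xc6eb = 0xcd68
+ 0x3c0e = 0x0977
+ 0x5579 = 0x5ef0
One's complement: ~0x5ef0
Checksum = 0xa10f


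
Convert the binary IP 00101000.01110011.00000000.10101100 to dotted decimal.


00101000 = 40
01110011 = 115
00000000 = 0
10101100 = 172
IP: 40.115.0.172


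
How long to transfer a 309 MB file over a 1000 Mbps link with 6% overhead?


Effective throughput = 1000 * (1 - 6/100) = 940 Mbps
File size in Mb = 309 * 8 = 2472 Mb
Time = 2472 / 940
Time = 2.6298 seconds


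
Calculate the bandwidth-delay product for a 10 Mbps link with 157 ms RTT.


BDP = bandwidth * RTT
= 10 Mbps * 157 ms
= 10 * 1e6 * 157 / 1000 bits
= 1570000 bits
= 196250 bytes
= 191.6504 KB
BDP = 1570000 bits (196250 bytes)


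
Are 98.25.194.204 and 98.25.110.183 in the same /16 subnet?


Mask: 255.255.0.0
98.25.194.204 AND mask = 98.25.0.0
98.25.110.183 AND mask = 98.25.0.0
Yes, same subnet (98.25.0.0)


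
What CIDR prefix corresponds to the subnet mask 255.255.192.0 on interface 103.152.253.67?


Binary: 11111111.11111111.11000000.00000000
Count leading 1s
Prefix: /18


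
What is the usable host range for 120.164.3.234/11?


Network: 120.160.0.0
Broadcast: 120.191.255.255
First usable = network + 1
Last usable = broadcast - 1
Range: 120.160.0.1 to 120.191.255.254


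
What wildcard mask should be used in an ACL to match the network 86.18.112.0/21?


Subnet mask: 255.255.248.0
Wildcard = 255.255.255.255 - subnet mask
255 - 255 = 0
255 - 255 = 0
255 - 248 = 7
255 - 0 = 255
Wildcard: 0.0.7.255


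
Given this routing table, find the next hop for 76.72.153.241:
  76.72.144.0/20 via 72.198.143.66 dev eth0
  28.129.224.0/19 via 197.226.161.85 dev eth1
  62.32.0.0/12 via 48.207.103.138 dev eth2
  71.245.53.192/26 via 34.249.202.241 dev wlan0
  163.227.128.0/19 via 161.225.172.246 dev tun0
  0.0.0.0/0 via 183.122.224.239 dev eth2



Longest prefix match for 76.72.153.241:
  /20 76.72.144.0: MATCH
  /19 28.129.224.0: no
  /12 62.32.0.0: no
  /26 71.245.53.192: no
  /19 163.227.128.0: no
  /0 0.0.0.0: MATCH
Selected: next-hop 72.198.143.66 via eth0 (matched /20)


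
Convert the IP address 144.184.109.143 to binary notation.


144 = 10010000
184 = 10111000
109 = 01101101
143 = 10001111
Binary: 10010000.10111000.01101101.10001111


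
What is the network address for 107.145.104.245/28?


IP:   01101011.10010001.01101000.11110101
Mask: 11111111.11111111.11111111.11110000
AND operation:
Net:  01101011.10010001.01101000.11110000
Network: 107.145.104.240/28


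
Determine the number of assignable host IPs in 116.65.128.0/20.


Host bits = 32 - 20 = 12
Total addresses = 2^12 = 4096
Usable = total - 2 (network and broadcast)
Usable hosts: 4094


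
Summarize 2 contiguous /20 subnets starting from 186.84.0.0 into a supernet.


Original prefix: /20
Number of subnets: 2 = 2^1
New prefix = 20 - 1 = 19
Supernet: 186.84.0.0/19


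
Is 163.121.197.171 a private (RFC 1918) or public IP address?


RFC 1918 private ranges:
  10.0.0.0/8 (10.0.0.0 - 10.255.255.255)
  172.16.0.0/12 (172.16.0.0 - 172.31.255.255)
  192.168.0.0/16 (192.168.0.0 - 192.168.255.255)
Public (not in any RFC 1918 range)


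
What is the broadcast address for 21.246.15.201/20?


Network: 21.246.0.0/20
Host bits = 12
Set all host bits to 1:
Broadcast: 21.246.15.255


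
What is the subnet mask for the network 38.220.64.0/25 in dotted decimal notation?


/25 means 25 network bits, 7 host bits
Binary: 11111111111111111111111110000000
Mask: 255.255.255.128


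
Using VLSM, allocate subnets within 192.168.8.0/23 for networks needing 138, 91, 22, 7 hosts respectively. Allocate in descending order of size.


138 hosts -> /24 (254 usable): 192.168.8.0/24
91 hosts -> /25 (126 usable): 192.168.9.0/25
22 hosts -> /27 (30 usable): 192.168.9.128/27
7 hosts -> /28 (14 usable): 192.168.9.160/28
Allocation: 192.168.8.0/24 (138 hosts, 254 usable); 192.168.9.0/25 (91 hosts, 126 usable); 192.168.9.128/27 (22 hosts, 30 usable); 192.168.9.160/28 (7 hosts, 14 usable)


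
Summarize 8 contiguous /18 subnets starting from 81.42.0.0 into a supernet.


Original prefix: /18
Number of subnets: 8 = 2^3
New prefix = 18 - 3 = 15
Supernet: 81.42.0.0/15


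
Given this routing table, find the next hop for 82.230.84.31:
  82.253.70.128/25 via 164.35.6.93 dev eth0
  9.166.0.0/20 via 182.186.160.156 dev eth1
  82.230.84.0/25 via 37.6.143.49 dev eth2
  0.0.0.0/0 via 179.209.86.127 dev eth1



Longest prefix match for 82.230.84.31:
  /25 82.253.70.128: no
  /20 9.166.0.0: no
  /25 82.230.84.0: MATCH
  /0 0.0.0.0: MATCH
Selected: next-hop 37.6.143.49 via eth2 (matched /25)


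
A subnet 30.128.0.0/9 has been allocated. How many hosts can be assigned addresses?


Host bits = 32 - 9 = 23
Total addresses = 2^23 = 8388608
Usable = total - 2 (network and broadcast)
Usable hosts: 8388606


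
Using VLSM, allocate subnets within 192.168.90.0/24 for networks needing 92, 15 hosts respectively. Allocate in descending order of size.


92 hosts -> /25 (126 usable): 192.168.90.0/25
15 hosts -> /27 (30 usable): 192.168.90.128/27
Allocation: 192.168.90.0/25 (92 hosts, 126 usable); 192.168.90.128/27 (15 hosts, 30 usable)


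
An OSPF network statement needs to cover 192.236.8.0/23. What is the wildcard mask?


Subnet mask: 255.255.254.0
Wildcard = 255.255.255.255 - subnet mask
255 - 255 = 0
255 - 255 = 0
255 - 254 = 1
255 - 0 = 255
Wildcard: 0.0.1.255


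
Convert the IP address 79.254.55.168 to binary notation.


79 = 01001111
254 = 11111110
55 = 00110111
168 = 10101000
Binary: 01001111.11111110.00110111.10101000


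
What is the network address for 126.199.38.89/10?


IP:   01111110.11000111.00100110.01011001
Mask: 11111111.11000000.00000000.00000000
AND operation:
Net:  01111110.11000000.00000000.00000000
Network: 126.192.0.0/10


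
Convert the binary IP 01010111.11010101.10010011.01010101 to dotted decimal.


01010111 = 87
11010101 = 213
10010011 = 147
01010101 = 85
IP: 87.213.147.85


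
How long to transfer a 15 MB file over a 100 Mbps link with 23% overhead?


Effective throughput = 100 * (1 - 23/100) = 77 Mbps
File size in Mb = 15 * 8 = 120 Mb
Time = 120 / 77
Time = 1.5584 seconds


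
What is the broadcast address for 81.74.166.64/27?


Network: 81.74.166.64/27
Host bits = 5
Set all host bits to 1:
Broadcast: 81.74.166.95


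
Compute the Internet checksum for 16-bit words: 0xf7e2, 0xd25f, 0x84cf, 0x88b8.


Sum all words (with carry folding):
+ 0xf7e2 = 0xf7e2
+ 0xd25f = 0xca42
+ 0x84cf = 0x4f12
+ 0x88b8 = 0xd7ca
One's complement: ~0xd7ca
Checksum = 0x2835


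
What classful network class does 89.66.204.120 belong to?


First octet: 89
Binary: 01011001
0xxxxxxx -> Class A (1-126)
Class A, default mask 255.0.0.0 (/8)


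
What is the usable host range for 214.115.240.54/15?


Network: 214.114.0.0
Broadcast: 214.115.255.255
First usable = network + 1
Last usable = broadcast - 1
Range: 214.114.0.1 to 214.115.255.254


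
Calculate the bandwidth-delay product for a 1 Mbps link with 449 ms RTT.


BDP = bandwidth * RTT
= 1 Mbps * 449 ms
= 1 * 1e6 * 449 / 1000 bits
= 449000 bits
= 56125 bytes
= 54.8096 KB
BDP = 449000 bits (56125 bytes)


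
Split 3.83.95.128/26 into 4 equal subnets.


New prefix = 26 + 2 = 28
Each subnet has 16 addresses
  3.83.95.128/28
  3.83.95.144/28
  3.83.95.160/28
  3.83.95.176/28
Subnets: 3.83.95.128/28, 3.83.95.144/28, 3.83.95.160/28, 3.83.95.176/28


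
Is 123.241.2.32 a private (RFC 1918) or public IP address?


RFC 1918 private ranges:
  10.0.0.0/8 (10.0.0.0 - 10.255.255.255)
  172.16.0.0/12 (172.16.0.0 - 172.31.255.255)
  192.168.0.0/16 (192.168.0.0 - 192.168.255.255)
Public (not in any RFC 1918 range)


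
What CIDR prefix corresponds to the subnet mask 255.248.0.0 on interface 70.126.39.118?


Binary: 11111111.11111000.00000000.00000000
Count leading 1s
Prefix: /13


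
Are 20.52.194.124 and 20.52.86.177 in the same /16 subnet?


Mask: 255.255.0.0
20.52.194.124 AND mask = 20.52.0.0
20.52.86.177 AND mask = 20.52.0.0
Yes, same subnet (20.52.0.0)


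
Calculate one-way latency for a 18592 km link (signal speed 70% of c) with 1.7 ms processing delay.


Speed = 0.7 * 3e5 km/s = 210000 km/s
Propagation delay = 18592 / 210000 = 0.0885 s = 88.5333 ms
Processing delay = 1.7 ms
Total one-way latency = 90.2333 ms


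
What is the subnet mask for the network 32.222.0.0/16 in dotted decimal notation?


/16 means 16 network bits, 16 host bits
Binary: 11111111111111110000000000000000
Mask: 255.255.0.0


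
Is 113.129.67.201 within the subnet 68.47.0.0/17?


Subnet network: 68.47.0.0
Test IP AND mask: 113.129.0.0
No, 113.129.67.201 is not in 68.47.0.0/17


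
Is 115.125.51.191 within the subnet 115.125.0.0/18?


Subnet network: 115.125.0.0
Test IP AND mask: 115.125.0.0
Yes, 115.125.51.191 is in 115.125.0.0/18


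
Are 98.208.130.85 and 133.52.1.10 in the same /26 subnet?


Mask: 255.255.255.192
98.208.130.85 AND mask = 98.208.130.64
133.52.1.10 AND mask = 133.52.1.0
No, different subnets (98.208.130.64 vs 133.52.1.0)


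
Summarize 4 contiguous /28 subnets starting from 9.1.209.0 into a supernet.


Original prefix: /28
Number of subnets: 4 = 2^2
New prefix = 28 - 2 = 26
Supernet: 9.1.209.0/26


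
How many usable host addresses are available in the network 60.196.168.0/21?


Host bits = 32 - 21 = 11
Total addresses = 2^11 = 2048
Usable = total - 2 (network and broadcast)
Usable hosts: 2046


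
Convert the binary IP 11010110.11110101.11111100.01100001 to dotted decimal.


11010110 = 214
11110101 = 245
11111100 = 252
01100001 = 97
IP: 214.245.252.97


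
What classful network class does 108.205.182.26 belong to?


First octet: 108
Binary: 01101100
0xxxxxxx -> Class A (1-126)
Class A, default mask 255.0.0.0 (/8)


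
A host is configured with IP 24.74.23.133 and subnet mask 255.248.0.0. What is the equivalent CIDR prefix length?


Binary: 11111111.11111000.00000000.00000000
Count leading 1s
Prefix: /13


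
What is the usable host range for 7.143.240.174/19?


Network: 7.143.224.0
Broadcast: 7.143.255.255
First usable = network + 1
Last usable = broadcast - 1
Range: 7.143.224.1 to 7.143.255.254


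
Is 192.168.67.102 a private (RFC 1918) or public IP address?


RFC 1918 private ranges:
  10.0.0.0/8 (10.0.0.0 - 10.255.255.255)
  172.16.0.0/12 (172.16.0.0 - 172.31.255.255)
  192.168.0.0/16 (192.168.0.0 - 192.168.255.255)
Private (in 192.168.0.0/16)


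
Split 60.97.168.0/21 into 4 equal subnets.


New prefix = 21 + 2 = 23
Each subnet has 512 addresses
  60.97.168.0/23
  60.97.170.0/23
  60.97.172.0/23
  60.97.174.0/23
Subnets: 60.97.168.0/23, 60.97.170.0/23, 60.97.172.0/23, 60.97.174.0/23


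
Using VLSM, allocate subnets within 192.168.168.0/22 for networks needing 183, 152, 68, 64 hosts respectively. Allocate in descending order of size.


183 hosts -> /24 (254 usable): 192.168.168.0/24
152 hosts -> /24 (254 usable): 192.168.169.0/24
68 hosts -> /25 (126 usable): 192.168.170.0/25
64 hosts -> /25 (126 usable): 192.168.170.128/25
Allocation: 192.168.168.0/24 (183 hosts, 254 usable); 192.168.169.0/24 (152 hosts, 254 usable); 192.168.170.0/25 (68 hosts, 126 usable); 192.168.170.128/25 (64 hosts, 126 usable)


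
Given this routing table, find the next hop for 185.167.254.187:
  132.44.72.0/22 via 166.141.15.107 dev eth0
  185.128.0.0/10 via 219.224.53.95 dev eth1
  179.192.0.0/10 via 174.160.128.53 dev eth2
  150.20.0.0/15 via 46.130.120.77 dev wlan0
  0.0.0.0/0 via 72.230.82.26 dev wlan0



Longest prefix match for 185.167.254.187:
  /22 132.44.72.0: no
  /10 185.128.0.0: MATCH
  /10 179.192.0.0: no
  /15 150.20.0.0: no
  /0 0.0.0.0: MATCH
Selected: next-hop 219.224.53.95 via eth1 (matched /10)


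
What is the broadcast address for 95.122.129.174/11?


Network: 95.96.0.0/11
Host bits = 21
Set all host bits to 1:
Broadcast: 95.127.255.255


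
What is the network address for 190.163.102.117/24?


IP:   10111110.10100011.01100110.01110101
Mask: 11111111.11111111.11111111.00000000
AND operation:
Net:  10111110.10100011.01100110.00000000
Network: 190.163.102.0/24


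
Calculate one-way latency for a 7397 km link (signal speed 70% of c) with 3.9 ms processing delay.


Speed = 0.7 * 3e5 km/s = 210000 km/s
Propagation delay = 7397 / 210000 = 0.0352 s = 35.2238 ms
Processing delay = 3.9 ms
Total one-way latency = 39.1238 ms


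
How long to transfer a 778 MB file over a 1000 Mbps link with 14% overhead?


Effective throughput = 1000 * (1 - 14/100) = 860 Mbps
File size in Mb = 778 * 8 = 6224 Mb
Time = 6224 / 860
Time = 7.2372 seconds


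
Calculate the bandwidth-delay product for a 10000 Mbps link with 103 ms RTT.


BDP = bandwidth * RTT
= 10000 Mbps * 103 ms
= 10000 * 1e6 * 103 / 1000 bits
= 1030000000 bits
= 128750000 bytes
= 125732.4219 KB
BDP = 1030000000 bits (128750000 bytes)


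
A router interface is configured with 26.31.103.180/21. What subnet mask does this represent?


/21 means 21 network bits, 11 host bits
Binary: 11111111111111111111100000000000
Mask: 255.255.248.0


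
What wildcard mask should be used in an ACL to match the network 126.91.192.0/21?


Subnet mask: 255.255.248.0
Wildcard = 255.255.255.255 - subnet mask
255 - 255 = 0
255 - 255 = 0
255 - 248 = 7
255 - 0 = 255
Wildcard: 0.0.7.255


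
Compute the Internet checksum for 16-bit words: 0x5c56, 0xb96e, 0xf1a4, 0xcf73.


Sum all words (with carry folding):
+ 0x5c56 = 0x5c56
+ 0xb96e = 0x15c5
+ 0xf1a4 = 0x076a
+ 0xcf73 = 0xd6dd
One's complement: ~0xd6dd
Checksum = 0x2922


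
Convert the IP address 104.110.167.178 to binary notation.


104 = 01101000
110 = 01101110
167 = 10100111
178 = 10110010
Binary: 01101000.01101110.10100111.10110010


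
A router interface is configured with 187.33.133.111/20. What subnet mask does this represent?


/20 means 20 network bits, 12 host bits
Binary: 11111111111111111111000000000000
Mask: 255.255.240.0


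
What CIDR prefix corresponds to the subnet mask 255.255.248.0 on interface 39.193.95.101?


Binary: 11111111.11111111.11111000.00000000
Count leading 1s
Prefix: /21


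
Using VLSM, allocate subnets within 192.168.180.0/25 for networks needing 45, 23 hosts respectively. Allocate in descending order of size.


45 hosts -> /26 (62 usable): 192.168.180.0/26
23 hosts -> /27 (30 usable): 192.168.180.64/27
Allocation: 192.168.180.0/26 (45 hosts, 62 usable); 192.168.180.64/27 (23 hosts, 30 usable)
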